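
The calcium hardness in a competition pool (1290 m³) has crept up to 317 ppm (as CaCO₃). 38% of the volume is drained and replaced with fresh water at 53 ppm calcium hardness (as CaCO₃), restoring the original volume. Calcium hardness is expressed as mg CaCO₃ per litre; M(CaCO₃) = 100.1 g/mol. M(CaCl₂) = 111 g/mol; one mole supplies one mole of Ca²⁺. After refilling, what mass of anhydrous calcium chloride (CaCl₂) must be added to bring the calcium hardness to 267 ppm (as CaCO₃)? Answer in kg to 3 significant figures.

Volume: 1290 m³ = 1,290,000 L.
After draining 38% and refilling: 317 × 0.62 + 53 × 0.38 = 216.68 ppm.
Deficit to target: 267 − 216.68 = 50.32 mg/L.
As CaCO₃: 50.32 mg/L × 1,290,000 L = 64,910 g; ÷ 100.1 = 648.5 mol Ca²⁺.
Mass: 648.5 × 111 = 71,980 g.

72.0 kg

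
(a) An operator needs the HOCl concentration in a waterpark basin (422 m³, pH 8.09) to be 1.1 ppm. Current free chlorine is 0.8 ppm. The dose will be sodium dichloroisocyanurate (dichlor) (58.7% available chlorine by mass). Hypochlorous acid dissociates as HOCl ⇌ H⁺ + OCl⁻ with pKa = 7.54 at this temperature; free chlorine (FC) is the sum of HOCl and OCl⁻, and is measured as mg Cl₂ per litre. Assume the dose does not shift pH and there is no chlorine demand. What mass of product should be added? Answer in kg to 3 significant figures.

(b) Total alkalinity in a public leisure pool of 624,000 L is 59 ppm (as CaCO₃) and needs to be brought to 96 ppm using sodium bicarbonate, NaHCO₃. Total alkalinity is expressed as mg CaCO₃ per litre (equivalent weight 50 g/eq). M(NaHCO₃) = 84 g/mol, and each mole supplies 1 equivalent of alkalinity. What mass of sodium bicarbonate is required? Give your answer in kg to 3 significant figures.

(a) 3.02 kg; (b) 38.8 kg

(a) Volume: 422 m³ = 422,000 L.
(a) [OCl⁻]/[HOCl] = 10^(pH − pKa) = 10^(8.09 − 7.54) = 3.548; fraction as HOCl = 1/(1 + 3.548) = 0.2199.
(a) Free chlorine required for 1.1 ppm HOCl: 1.1 / 0.2199 = 5.003 ppm.
(a) FC to add: 5.003 − 0.8 = 4.203 mg/L as Cl₂.
(a) Cl₂ equivalent: 4.203 mg/L × 422,000 L = 1774 g.
(a) Product at 58.7% available Cl: 1774 / 0.587 = 3022 g.

(b) Alkalinity to add: (96 − 59) = 37 mg/L as CaCO₃ × 624,000 L = 23,090 g as CaCO₃.
(b) Equivalents: 23,090 g ÷ 50 g/eq = 461.8 eq.
(b) NaHCO₃ supplies 1 eq per mole → 461.8 mol.
(b) Mass: 461.8 mol × 84 g/mol = 38,790 g.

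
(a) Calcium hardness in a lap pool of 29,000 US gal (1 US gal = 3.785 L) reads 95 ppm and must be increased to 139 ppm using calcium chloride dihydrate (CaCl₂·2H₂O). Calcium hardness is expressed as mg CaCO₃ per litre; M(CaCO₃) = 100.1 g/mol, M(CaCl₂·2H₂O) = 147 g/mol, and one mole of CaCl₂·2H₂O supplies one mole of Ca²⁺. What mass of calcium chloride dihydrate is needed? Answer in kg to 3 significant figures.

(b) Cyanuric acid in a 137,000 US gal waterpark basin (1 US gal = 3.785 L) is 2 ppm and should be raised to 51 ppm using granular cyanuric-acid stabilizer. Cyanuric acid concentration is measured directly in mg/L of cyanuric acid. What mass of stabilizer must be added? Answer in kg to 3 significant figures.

(a) 7.09 kg; (b) 25.4 kg

(a) Volume: 29,000 US gal × 3.785 L/gal = 109,765 L.
(a) Hardness to add: (139 − 95) = 44 mg/L as CaCO₃ × 109,765 L = 4830 g as CaCO₃.
(a) Moles of Ca²⁺ (1 mol Ca²⁺ ≡ 1 mol CaCO₃): 4830 / 100.1 g/mol = 48.25 mol.
(a) Mass of CaCl₂·2H₂O: 48.25 × 147 = 7093 g.

(b) Volume: 137,000 US gal × 3.785 L/gal = 518,545 L.
(b) CYA to add: (51 − 2) = 49 mg/L × 518,545 L = 25,410 g cyanuric acid.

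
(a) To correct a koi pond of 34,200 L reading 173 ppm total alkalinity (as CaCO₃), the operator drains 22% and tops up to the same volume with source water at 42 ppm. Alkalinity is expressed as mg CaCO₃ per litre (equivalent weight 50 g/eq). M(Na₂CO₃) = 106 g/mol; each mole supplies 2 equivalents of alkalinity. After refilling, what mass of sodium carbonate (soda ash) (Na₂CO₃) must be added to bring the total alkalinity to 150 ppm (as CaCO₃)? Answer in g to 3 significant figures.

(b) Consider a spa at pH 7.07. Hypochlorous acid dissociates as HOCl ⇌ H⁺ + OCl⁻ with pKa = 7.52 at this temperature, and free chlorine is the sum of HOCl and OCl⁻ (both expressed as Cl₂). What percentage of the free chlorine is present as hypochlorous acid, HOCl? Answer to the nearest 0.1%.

(a) 211 g; (b) 73.8%

(a) After draining 22% and refilling: 173 × 0.78 + 42 × 0.22 = 144.18 ppm.
(a) Deficit to target: 150 − 144.18 = 5.82 mg/L.
(a) As CaCO₃: 5.82 mg/L × 34,200 L = 199 g; ÷ 50 g/eq ÷ 2 = 1.99 mol Na₂CO₃.
(a) Mass: 1.99 × 106 = 211 g.

(b) [OCl⁻]/[HOCl] = 10^(pH − pKa) = 10^(7.07 − 7.52) = 10^-0.45 = 0.3548.
(b) Fraction as HOCl = 1 / (1 + 0.3548) = 0.7381.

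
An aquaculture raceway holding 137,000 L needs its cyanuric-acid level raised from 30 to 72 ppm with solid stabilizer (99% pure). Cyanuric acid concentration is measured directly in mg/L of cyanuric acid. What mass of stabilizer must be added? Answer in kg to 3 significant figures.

5.81 kg

CYA to add: (72 − 30) = 42 mg/L × 137,000 L = 5754 g cyanuric acid.
At 99% purity: 5754 / 0.99 = 5812 g product.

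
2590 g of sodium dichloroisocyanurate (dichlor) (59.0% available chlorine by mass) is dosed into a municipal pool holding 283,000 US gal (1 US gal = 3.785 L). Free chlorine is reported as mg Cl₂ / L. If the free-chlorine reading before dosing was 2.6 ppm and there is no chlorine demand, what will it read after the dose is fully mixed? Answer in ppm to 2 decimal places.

4.03 ppm

Volume: 283,000 US gal × 3.785 L/gal = 1,071,155 L.
Available chlorine delivered: 2590 g × 0.59 = 1528 g as Cl₂.
Concentration rise: 1528 g / 1,071,155 L = 1.427 mg/L = 1.43 ppm.
Final FC: 2.6 + 1.43 = 4.03 ppm.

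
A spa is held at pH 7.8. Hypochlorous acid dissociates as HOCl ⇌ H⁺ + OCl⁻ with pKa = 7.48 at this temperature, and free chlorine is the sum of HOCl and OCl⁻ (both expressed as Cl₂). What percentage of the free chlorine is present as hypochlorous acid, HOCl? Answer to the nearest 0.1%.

32.4%

[OCl⁻]/[HOCl] = 10^(pH − pKa) = 10^(7.8 − 7.48) = 10^0.32 = 2.089.
Fraction as HOCl = 1 / (1 + 2.089) = 0.3237.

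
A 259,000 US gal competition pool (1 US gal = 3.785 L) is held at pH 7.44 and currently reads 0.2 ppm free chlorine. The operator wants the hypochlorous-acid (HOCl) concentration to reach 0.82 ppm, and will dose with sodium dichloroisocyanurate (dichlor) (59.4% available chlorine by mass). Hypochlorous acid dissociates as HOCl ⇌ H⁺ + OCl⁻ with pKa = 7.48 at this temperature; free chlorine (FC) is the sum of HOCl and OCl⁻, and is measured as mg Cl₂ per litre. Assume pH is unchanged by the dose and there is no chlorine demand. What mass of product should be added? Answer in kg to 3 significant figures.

Volume: 259,000 US gal × 3.785 L/gal = 980,315 L.
[OCl⁻]/[HOCl] = 10^(pH − pKa) = 10^(7.44 − 7.48) = 0.912; fraction as HOCl = 1/(1 + 0.912) = 0.523.
Free chlorine required for 0.82 ppm HOCl: 0.82 / 0.523 = 1.568 ppm.
FC to add: 1.568 − 0.2 = 1.368 mg/L as Cl₂.
Cl₂ equivalent: 1.368 mg/L × 980,315 L = 1341 g.
Product at 59.4% available Cl: 1341 / 0.594 = 2257 g.

2.26 kg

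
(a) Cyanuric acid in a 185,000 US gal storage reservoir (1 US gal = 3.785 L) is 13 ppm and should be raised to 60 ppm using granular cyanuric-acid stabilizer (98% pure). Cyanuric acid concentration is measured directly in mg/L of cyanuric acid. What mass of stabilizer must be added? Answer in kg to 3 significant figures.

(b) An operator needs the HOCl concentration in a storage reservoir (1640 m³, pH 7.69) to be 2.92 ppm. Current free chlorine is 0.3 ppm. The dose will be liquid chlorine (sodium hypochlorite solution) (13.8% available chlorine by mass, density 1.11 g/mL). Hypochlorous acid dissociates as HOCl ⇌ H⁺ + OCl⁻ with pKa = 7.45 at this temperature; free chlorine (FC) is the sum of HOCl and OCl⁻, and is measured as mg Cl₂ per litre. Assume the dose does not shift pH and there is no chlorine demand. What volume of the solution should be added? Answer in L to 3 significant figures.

(a) 33.6 kg; (b) 82.4 L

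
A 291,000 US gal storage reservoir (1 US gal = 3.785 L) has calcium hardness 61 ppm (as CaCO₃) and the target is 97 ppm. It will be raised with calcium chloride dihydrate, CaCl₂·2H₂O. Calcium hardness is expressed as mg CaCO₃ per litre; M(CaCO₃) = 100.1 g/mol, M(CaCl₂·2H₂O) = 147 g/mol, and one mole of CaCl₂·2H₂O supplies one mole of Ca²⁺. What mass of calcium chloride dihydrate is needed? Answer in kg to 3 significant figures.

58.2 kg

Volume: 291,000 US gal × 3.785 L/gal = 1,101,435 L.
Hardness to add: (97 − 61) = 36 mg/L as CaCO₃ × 1,101,435 L = 39,650 g as CaCO₃.
Moles of Ca²⁺ (1 mol Ca²⁺ ≡ 1 mol CaCO₃): 39,650 / 100.1 g/mol = 396.1 mol.
Mass of CaCl₂·2H₂O: 396.1 × 147 = 58,230 g.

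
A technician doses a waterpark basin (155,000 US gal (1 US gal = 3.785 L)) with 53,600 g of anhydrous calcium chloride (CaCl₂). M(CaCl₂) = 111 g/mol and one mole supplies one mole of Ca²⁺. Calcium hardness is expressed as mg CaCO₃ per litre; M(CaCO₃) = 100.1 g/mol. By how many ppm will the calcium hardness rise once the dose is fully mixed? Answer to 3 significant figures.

Volume: 155,000 US gal × 3.785 L/gal = 586,675 L.
Moles of Ca²⁺: 53,600 g ÷ 111 g/mol = 482.9 mol.
As CaCO₃: 482.9 mol × 100.1 g/mol = 48,340 g.
Rise: 48,340 g / 586,675 L × 1000 = 82.39 mg/L.

82.4 ppm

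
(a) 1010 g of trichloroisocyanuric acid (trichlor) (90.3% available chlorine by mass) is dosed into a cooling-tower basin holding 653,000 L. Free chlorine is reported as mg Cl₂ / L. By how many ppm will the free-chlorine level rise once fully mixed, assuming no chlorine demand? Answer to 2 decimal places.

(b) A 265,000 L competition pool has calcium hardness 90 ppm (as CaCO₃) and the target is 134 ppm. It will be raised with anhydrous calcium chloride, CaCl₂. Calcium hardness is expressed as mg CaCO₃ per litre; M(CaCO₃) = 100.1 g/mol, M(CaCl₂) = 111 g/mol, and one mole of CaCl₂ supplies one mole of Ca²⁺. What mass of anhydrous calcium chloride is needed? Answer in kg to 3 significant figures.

(a) Available chlorine delivered: 1010 g × 0.903 = 912 g as Cl₂.
(a) Concentration rise: 912 g / 653,000 L = 1.397 mg/L = 1.40 ppm.

(b) Hardness to add: (134 − 90) = 44 mg/L as CaCO₃ × 265,000 L = 11,660 g as CaCO₃.
(b) Moles of Ca²⁺ (1 mol Ca²⁺ ≡ 1 mol CaCO₃): 11,660 / 100.1 g/mol = 116.5 mol.
(b) Mass of CaCl₂: 116.5 × 111 = 12,930 g.

(a) 1.40 ppm; (b) 12.9 kg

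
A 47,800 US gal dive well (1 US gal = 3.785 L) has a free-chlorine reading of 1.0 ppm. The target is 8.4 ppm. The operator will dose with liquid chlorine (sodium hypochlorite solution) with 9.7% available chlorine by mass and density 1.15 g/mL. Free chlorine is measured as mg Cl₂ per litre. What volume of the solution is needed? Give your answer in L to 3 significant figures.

12.0 L

Volume: 47,800 US gal × 3.785 L/gal = 180,923 L.
Chlorine deficit: 8.4 − 1.0 = 7.4 ppm = 7.4 mg/L as Cl₂.
Cl₂ equivalent needed: 7.4 mg/L × 180,923 L = 1,339,000 mg = 1339 g.
Product at 9.7% available chlorine: 1339 / 0.097 = 13,800 g.
Volume at density 1.15 g/mL: 13,800 g ÷ 1.15 g/mL = 12,000 mL.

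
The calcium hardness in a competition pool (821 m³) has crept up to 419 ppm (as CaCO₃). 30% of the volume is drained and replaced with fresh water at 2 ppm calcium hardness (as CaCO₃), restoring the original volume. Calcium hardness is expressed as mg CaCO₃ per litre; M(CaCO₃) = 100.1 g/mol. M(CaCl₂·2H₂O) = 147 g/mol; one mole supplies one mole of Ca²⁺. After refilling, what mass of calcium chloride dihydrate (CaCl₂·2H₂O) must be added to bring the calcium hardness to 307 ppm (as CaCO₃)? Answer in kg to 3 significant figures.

15.8 kg

Volume: 821 m³ = 821,000 L.
After draining 30% and refilling: 419 × 0.70 + 2 × 0.30 = 293.9 ppm.
Deficit to target: 307 − 293.9 = 13.1 mg/L.
As CaCO₃: 13.1 mg/L × 821,000 L = 10,760 g; ÷ 100.1 = 107.4 mol Ca²⁺.
Mass: 107.4 × 147 = 15,790 g.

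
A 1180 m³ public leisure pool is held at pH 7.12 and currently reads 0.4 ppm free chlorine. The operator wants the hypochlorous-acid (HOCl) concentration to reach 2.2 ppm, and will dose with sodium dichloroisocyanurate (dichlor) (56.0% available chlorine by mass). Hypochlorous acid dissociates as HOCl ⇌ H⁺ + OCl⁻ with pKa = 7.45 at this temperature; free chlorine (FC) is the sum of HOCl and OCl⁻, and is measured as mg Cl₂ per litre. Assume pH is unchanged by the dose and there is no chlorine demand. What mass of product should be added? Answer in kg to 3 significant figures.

5.96 kg

Volume: 1180 m³ = 1,180,000 L.
[OCl⁻]/[HOCl] = 10^(pH − pKa) = 10^(7.12 − 7.45) = 0.4677; fraction as HOCl = 1/(1 + 0.4677) = 0.6813.
Free chlorine required for 2.2 ppm HOCl: 2.2 / 0.6813 = 3.229 ppm.
FC to add: 3.229 − 0.4 = 2.829 mg/L as Cl₂.
Cl₂ equivalent: 2.829 mg/L × 1,180,000 L = 3338 g.
Product at 56.0% available Cl: 3338 / 0.56 = 5961 g.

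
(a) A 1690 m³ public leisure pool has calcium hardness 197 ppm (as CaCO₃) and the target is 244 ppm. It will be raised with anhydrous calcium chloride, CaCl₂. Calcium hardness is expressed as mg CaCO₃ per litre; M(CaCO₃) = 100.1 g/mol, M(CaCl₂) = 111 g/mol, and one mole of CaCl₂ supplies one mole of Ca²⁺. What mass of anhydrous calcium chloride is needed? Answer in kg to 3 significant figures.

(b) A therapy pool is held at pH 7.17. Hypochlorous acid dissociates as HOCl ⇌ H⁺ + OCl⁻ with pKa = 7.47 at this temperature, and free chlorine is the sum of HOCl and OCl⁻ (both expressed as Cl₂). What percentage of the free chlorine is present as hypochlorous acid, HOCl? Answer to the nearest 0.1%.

(a) 88.1 kg; (b) 66.6%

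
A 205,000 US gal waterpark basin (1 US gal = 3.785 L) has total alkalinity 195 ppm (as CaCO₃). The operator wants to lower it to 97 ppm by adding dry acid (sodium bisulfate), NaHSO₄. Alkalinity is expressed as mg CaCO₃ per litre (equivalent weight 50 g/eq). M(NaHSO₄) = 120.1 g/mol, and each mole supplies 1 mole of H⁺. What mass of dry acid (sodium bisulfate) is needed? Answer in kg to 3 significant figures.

183 kg

Volume: 205,000 US gal × 3.785 L/gal = 775,925 L.
Alkalinity to neutralize: (195 − 97) = 98 mg/L as CaCO₃ × 775,925 L = 76,040 g as CaCO₃.
Equivalents of H⁺ required: 76,040 ÷ 50 g/eq = 1521 eq = 1521 mol NaHSO₄.
Mass of NaHSO₄: 1521 × 120.1 = 182,600 g.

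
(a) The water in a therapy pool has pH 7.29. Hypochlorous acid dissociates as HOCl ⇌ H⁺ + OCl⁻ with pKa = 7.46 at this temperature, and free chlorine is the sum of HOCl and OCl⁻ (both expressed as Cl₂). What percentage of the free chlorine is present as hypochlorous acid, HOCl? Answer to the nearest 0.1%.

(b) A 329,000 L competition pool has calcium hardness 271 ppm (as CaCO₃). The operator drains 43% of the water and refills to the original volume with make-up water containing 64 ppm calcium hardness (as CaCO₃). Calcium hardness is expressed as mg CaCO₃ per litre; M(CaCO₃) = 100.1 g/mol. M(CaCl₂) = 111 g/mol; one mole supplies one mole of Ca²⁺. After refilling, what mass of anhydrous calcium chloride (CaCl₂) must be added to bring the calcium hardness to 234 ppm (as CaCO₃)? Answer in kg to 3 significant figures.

(a) [OCl⁻]/[HOCl] = 10^(pH − pKa) = 10^(7.29 − 7.46) = 10^-0.17 = 0.6761.
(a) Fraction as HOCl = 1 / (1 + 0.6761) = 0.5966.

(b) After draining 43% and refilling: 271 × 0.57 + 64 × 0.43 = 181.99 ppm.
(b) Deficit to target: 234 − 181.99 = 52.01 mg/L.
(b) As CaCO₃: 52.01 mg/L × 329,000 L = 17,110 g; ÷ 100.1 = 170.9 mol Ca²⁺.
(b) Mass: 170.9 × 111 = 18,970 g.

(a) 59.7%; (b) 19.0 kg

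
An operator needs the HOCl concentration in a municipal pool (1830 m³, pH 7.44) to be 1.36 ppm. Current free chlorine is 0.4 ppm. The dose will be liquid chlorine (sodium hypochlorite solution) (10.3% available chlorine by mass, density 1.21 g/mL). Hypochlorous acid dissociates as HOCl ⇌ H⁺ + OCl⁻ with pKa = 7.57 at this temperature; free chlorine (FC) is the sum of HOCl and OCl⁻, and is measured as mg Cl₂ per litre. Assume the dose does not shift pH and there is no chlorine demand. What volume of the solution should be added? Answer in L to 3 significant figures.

Volume: 1830 m³ = 1,830,000 L.
[OCl⁻]/[HOCl] = 10^(pH − pKa) = 10^(7.44 − 7.57) = 0.7413; fraction as HOCl = 1/(1 + 0.7413) = 0.5743.
Free chlorine required for 1.36 ppm HOCl: 1.36 / 0.5743 = 2.368 ppm.
FC to add: 2.368 − 0.4 = 1.968 mg/L as Cl₂.
Cl₂ equivalent: 1.968 mg/L × 1,830,000 L = 3602 g.
Product at 10.3% available Cl: 3602 / 0.103 = 34,970 g.
Volume: 34,970 g ÷ 1.21 g/mL = 28,900 mL.

28.9 L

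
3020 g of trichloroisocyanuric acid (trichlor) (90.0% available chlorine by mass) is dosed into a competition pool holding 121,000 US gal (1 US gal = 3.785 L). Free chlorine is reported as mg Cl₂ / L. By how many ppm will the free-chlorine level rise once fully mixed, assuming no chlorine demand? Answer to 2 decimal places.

5.93 ppm

Volume: 121,000 US gal × 3.785 L/gal = 457,985 L.
Available chlorine delivered: 3020 g × 0.9 = 2718 g as Cl₂.
Concentration rise: 2718 g / 457,985 L = 5.935 mg/L = 5.93 ppm.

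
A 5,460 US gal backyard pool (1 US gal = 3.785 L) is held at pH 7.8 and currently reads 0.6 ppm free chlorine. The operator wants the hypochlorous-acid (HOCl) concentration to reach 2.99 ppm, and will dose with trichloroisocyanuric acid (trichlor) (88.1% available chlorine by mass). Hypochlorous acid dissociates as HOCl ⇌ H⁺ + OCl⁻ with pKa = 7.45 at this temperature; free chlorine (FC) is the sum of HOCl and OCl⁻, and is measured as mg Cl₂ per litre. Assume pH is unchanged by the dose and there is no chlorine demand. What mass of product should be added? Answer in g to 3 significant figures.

Volume: 5,460 US gal × 3.785 L/gal = 20,666 L.
[OCl⁻]/[HOCl] = 10^(pH − pKa) = 10^(7.8 − 7.45) = 2.239; fraction as HOCl = 1/(1 + 2.239) = 0.3088.
Free chlorine required for 2.99 ppm HOCl: 2.99 / 0.3088 = 9.684 ppm.
FC to add: 9.684 − 0.6 = 9.084 mg/L as Cl₂.
Cl₂ equivalent: 9.084 mg/L × 20,666 L = 187.7 g.
Product at 88.1% available Cl: 187.7 / 0.881 = 213.1 g.

213 g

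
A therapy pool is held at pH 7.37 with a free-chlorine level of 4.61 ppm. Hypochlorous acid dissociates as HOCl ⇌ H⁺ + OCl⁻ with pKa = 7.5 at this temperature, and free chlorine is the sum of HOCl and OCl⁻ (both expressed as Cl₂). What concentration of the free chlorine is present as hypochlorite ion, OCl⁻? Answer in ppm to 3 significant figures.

[OCl⁻]/[HOCl] = 10^(pH − pKa) = 10^(7.37 − 7.5) = 10^-0.13 = 0.7413.
Fraction as HOCl = 1 / (1 + 0.7413) = 0.5743.
OCl⁻ = (1 − 0.5743) × 4.61 ppm = 1.963 ppm.

1.96 ppm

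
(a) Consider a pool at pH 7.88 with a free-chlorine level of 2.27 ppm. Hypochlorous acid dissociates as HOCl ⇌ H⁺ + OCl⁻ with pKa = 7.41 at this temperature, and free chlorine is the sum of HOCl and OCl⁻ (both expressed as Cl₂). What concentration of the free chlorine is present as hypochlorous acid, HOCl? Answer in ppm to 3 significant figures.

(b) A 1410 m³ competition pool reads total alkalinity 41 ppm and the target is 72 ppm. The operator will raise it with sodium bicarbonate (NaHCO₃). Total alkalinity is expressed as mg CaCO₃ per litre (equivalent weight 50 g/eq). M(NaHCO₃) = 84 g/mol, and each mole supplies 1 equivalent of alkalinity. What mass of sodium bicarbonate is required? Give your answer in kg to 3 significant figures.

(a) 0.575 ppm; (b) 73.4 kg

(a) [OCl⁻]/[HOCl] = 10^(pH − pKa) = 10^(7.88 − 7.41) = 10^0.47 = 2.951.
(a) Fraction as HOCl = 1 / (1 + 2.951) = 0.2531.
(a) HOCl = 0.2531 × 2.27 ppm = 0.5745 ppm.

(b) Volume: 1410 m³ = 1,410,000 L.
(b) Alkalinity to add: (72 − 41) = 31 mg/L as CaCO₃ × 1,410,000 L = 43,710 g as CaCO₃.
(b) Equivalents: 43,710 g ÷ 50 g/eq = 874.2 eq.
(b) NaHCO₃ supplies 1 eq per mole → 874.2 mol.
(b) Mass: 874.2 mol × 84 g/mol = 73,430 g.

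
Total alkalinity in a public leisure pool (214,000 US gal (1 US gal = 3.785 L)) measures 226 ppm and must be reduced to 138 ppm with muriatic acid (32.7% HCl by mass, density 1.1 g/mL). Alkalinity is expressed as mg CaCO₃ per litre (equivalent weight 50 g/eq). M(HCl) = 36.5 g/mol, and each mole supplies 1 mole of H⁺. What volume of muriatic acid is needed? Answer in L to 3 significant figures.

145 L

Volume: 214,000 US gal × 3.785 L/gal = 809,990 L.
Alkalinity to neutralize: (226 − 138) = 88 mg/L as CaCO₃ × 809,990 L = 71,280 g as CaCO₃.
Equivalents of H⁺ required: 71,280 ÷ 50 g/eq = 1426 eq = 1426 mol HCl.
Mass of HCl: 1426 × 36.5 = 52,030 g.
Mass of 32.7% solution: 52,030 / 0.327 = 159,100 g.
Volume: 159,100 g ÷ 1.1 g/mL = 144,700 mL.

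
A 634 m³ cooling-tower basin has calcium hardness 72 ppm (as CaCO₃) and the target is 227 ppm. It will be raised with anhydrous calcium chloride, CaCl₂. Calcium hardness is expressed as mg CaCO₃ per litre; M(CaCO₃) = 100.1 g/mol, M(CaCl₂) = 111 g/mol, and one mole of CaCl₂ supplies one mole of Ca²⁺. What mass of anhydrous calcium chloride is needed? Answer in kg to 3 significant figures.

Volume: 634 m³ = 634,000 L.
Hardness to add: (227 − 72) = 155 mg/L as CaCO₃ × 634,000 L = 98,270 g as CaCO₃.
Moles of Ca²⁺ (1 mol Ca²⁺ ≡ 1 mol CaCO₃): 98,270 / 100.1 g/mol = 981.7 mol.
Mass of CaCl₂: 981.7 × 111 = 109,000 g.

109 kg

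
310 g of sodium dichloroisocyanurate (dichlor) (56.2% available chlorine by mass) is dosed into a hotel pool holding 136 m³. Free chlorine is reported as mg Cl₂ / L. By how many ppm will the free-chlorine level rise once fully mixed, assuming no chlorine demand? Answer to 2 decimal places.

1.28 ppm

Volume: 136 m³ = 136,000 L.
Available chlorine delivered: 310 g × 0.562 = 174.2 g as Cl₂.
Concentration rise: 174.2 g / 136,000 L = 1.281 mg/L = 1.28 ppm.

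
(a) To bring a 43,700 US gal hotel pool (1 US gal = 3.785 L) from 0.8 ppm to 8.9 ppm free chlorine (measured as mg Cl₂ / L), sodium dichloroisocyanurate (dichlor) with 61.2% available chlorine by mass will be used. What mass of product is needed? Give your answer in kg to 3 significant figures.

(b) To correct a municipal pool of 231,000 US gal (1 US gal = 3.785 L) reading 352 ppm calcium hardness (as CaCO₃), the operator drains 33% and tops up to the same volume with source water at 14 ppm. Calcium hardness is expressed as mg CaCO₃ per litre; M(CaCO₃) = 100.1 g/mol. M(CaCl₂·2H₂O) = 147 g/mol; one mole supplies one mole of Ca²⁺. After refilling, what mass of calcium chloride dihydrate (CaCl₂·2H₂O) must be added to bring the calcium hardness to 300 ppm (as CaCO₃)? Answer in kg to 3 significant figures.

(a) Volume: 43,700 US gal × 3.785 L/gal = 165,404 L.
(a) Chlorine deficit: 8.9 − 0.8 = 8.1 ppm = 8.1 mg/L as Cl₂.
(a) Cl₂ equivalent needed: 8.1 mg/L × 165,404 L = 1,340,000 mg = 1340 g.
(a) Product at 61.2% available chlorine: 1340 / 0.612 = 2189 g.

(b) Volume: 231,000 US gal × 3.785 L/gal = 874,335 L.
(b) After draining 33% and refilling: 352 × 0.67 + 14 × 0.33 = 240.46 ppm.
(b) Deficit to target: 300 − 240.46 = 59.54 mg/L.
(b) As CaCO₃: 59.54 mg/L × 874,335 L = 52,060 g; ÷ 100.1 = 520.1 mol Ca²⁺.
(b) Mass: 520.1 × 147 = 76,450 g.

(a) 2.19 kg; (b) 76.4 kg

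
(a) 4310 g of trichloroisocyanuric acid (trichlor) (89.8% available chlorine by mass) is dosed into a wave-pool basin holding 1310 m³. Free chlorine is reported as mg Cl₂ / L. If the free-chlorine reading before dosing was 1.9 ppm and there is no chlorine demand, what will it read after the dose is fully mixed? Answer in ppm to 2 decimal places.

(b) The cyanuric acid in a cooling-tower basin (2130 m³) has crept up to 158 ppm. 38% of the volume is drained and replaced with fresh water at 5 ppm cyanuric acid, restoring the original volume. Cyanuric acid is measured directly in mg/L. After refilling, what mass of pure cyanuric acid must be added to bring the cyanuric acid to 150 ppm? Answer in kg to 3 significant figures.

(a) 4.85 ppm; (b) 107 kg

(a) Volume: 1310 m³ = 1,310,000 L.
(a) Available chlorine delivered: 4310 g × 0.898 = 3870 g as Cl₂.
(a) Concentration rise: 3870 g / 1,310,000 L = 2.954 mg/L = 2.95 ppm.
(a) Final FC: 1.9 + 2.95 = 4.85 ppm.

(b) Volume: 2130 m³ = 2,130,000 L.
(b) After draining 38% and refilling: 158 × 0.62 + 5 × 0.38 = 99.86 ppm.
(b) Deficit to target: 150 − 99.86 = 50.14 mg/L.
(b) Mass: 50.14 mg/L × 2,130,000 L = 106,800 g cyanuric acid.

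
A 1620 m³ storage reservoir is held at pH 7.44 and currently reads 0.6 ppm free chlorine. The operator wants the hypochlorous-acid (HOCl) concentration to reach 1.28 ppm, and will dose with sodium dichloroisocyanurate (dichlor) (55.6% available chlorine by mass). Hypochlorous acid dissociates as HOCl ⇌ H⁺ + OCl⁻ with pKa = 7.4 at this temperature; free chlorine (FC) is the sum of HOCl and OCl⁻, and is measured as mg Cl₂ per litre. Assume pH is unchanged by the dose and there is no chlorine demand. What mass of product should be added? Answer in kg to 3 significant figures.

6.07 kg

Volume: 1620 m³ = 1,620,000 L.
[OCl⁻]/[HOCl] = 10^(pH − pKa) = 10^(7.44 − 7.4) = 1.096; fraction as HOCl = 1/(1 + 1.096) = 0.477.
Free chlorine required for 1.28 ppm HOCl: 1.28 / 0.477 = 2.683 ppm.
FC to add: 2.683 − 0.6 = 2.083 mg/L as Cl₂.
Cl₂ equivalent: 2.083 mg/L × 1,620,000 L = 3375 g.
Product at 55.6% available Cl: 3375 / 0.556 = 6071 g.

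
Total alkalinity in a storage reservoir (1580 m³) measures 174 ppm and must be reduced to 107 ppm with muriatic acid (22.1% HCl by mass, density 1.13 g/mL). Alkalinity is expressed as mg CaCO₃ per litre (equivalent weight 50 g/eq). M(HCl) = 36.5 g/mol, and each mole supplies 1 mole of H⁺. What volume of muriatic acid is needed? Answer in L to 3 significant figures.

309 L

Volume: 1580 m³ = 1,580,000 L.
Alkalinity to neutralize: (174 − 107) = 67 mg/L as CaCO₃ × 1,580,000 L = 105,900 g as CaCO₃.
Equivalents of H⁺ required: 105,900 ÷ 50 g/eq = 2117 eq = 2117 mol HCl.
Mass of HCl: 2117 × 36.5 = 77,280 g.
Mass of 22.1% solution: 77,280 / 0.221 = 349,700 g.
Volume: 349,700 g ÷ 1.13 g/mL = 309,400 mL.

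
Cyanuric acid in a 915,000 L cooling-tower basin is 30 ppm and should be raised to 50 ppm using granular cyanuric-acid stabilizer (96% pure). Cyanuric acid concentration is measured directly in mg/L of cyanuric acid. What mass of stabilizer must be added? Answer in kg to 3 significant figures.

19.1 kg

CYA to add: (50 − 30) = 20 mg/L × 915,000 L = 18,300 g cyanuric acid.
At 96% purity: 18,300 / 0.96 = 19,060 g product.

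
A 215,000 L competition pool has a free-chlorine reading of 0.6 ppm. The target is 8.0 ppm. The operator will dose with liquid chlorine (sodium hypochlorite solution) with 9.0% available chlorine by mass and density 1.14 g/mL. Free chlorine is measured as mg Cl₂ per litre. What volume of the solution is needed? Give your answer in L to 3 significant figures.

15.5 L

Chlorine deficit: 8.0 − 0.6 = 7.4 ppm = 7.4 mg/L as Cl₂.
Cl₂ equivalent needed: 7.4 mg/L × 215,000 L = 1,591,000 mg = 1591 g.
Product at 9.0% available chlorine: 1591 / 0.09 = 17,680 g.
Volume at density 1.14 g/mL: 17,680 g ÷ 1.14 g/mL = 15,510 mL.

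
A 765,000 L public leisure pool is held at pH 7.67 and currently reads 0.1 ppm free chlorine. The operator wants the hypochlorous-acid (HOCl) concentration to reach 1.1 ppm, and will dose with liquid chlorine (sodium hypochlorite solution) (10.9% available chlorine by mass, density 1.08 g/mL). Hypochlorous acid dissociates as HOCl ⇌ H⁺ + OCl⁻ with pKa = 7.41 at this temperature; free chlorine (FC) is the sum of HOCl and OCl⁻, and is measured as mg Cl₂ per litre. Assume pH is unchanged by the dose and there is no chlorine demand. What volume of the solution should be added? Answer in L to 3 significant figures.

[OCl⁻]/[HOCl] = 10^(pH − pKa) = 10^(7.67 − 7.41) = 1.82; fraction as HOCl = 1/(1 + 1.82) = 0.3546.
Free chlorine required for 1.1 ppm HOCl: 1.1 / 0.3546 = 3.102 ppm.
FC to add: 3.102 − 0.1 = 3.002 mg/L as Cl₂.
Cl₂ equivalent: 3.002 mg/L × 765,000 L = 2296 g.
Product at 10.9% available Cl: 2296 / 0.109 = 21,070 g.
Volume: 21,070 g ÷ 1.08 g/mL = 19,510 mL.

19.5 L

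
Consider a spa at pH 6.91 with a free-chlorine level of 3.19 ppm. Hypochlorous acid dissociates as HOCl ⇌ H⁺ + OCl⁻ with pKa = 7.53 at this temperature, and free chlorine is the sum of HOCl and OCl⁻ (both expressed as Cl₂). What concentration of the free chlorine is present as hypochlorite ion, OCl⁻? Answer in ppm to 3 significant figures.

0.617 ppm

[OCl⁻]/[HOCl] = 10^(pH − pKa) = 10^(6.91 − 7.53) = 10^-0.62 = 0.2399.
Fraction as HOCl = 1 / (1 + 0.2399) = 0.8065.
OCl⁻ = (1 − 0.8065) × 3.19 ppm = 0.6172 ppm.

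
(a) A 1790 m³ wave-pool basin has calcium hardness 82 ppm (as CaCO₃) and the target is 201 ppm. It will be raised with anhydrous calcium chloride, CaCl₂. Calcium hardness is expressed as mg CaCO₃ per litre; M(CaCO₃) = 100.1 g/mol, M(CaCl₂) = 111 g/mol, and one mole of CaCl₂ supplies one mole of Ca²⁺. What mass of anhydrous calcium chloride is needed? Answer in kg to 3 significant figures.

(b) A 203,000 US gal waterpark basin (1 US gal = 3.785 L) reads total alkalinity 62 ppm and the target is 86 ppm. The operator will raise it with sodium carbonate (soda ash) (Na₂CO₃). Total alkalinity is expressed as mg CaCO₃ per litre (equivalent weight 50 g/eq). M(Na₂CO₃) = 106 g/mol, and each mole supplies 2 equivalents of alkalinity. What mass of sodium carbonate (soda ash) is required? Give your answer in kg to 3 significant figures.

(a) 236 kg; (b) 19.5 kg

(a) Volume: 1790 m³ = 1,790,000 L.
(a) Hardness to add: (201 − 82) = 119 mg/L as CaCO₃ × 1,790,000 L = 213,000 g as CaCO₃.
(a) Moles of Ca²⁺ (1 mol Ca²⁺ ≡ 1 mol CaCO₃): 213,000 / 100.1 g/mol = 2128 mol.
(a) Mass of CaCl₂: 2128 × 111 = 236,200 g.

(b) Volume: 203,000 US gal × 3.785 L/gal = 768,355 L.
(b) Alkalinity to add: (86 − 62) = 24 mg/L as CaCO₃ × 768,355 L = 18,440 g as CaCO₃.
(b) Equivalents: 18,440 g ÷ 50 g/eq = 368.8 eq.
(b) Each mole of Na₂CO₃ supplies 2 eq, so 368.8 / 2 = 184.4 mol.
(b) Mass: 184.4 mol × 106 g/mol = 19,550 g.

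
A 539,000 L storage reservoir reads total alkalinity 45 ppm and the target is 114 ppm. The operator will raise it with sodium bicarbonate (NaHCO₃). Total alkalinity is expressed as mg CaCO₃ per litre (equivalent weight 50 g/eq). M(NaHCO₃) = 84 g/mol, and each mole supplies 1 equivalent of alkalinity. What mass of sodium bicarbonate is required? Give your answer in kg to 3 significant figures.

Alkalinity to add: (114 − 45) = 69 mg/L as CaCO₃ × 539,000 L = 37,190 g as CaCO₃.
Equivalents: 37,190 g ÷ 50 g/eq = 743.8 eq.
NaHCO₃ supplies 1 eq per mole → 743.8 mol.
Mass: 743.8 mol × 84 g/mol = 62,480 g.

62.5 kg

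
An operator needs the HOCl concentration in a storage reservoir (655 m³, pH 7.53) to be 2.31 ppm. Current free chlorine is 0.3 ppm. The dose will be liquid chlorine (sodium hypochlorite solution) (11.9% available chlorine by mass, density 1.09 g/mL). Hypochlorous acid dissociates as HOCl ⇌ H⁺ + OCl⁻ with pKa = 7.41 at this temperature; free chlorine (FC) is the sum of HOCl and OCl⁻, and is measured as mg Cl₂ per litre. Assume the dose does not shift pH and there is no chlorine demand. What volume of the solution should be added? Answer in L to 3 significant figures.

25.5 L

Volume: 655 m³ = 655,000 L.
[OCl⁻]/[HOCl] = 10^(pH − pKa) = 10^(7.53 − 7.41) = 1.318; fraction as HOCl = 1/(1 + 1.318) = 0.4314.
Free chlorine required for 2.31 ppm HOCl: 2.31 / 0.4314 = 5.355 ppm.
FC to add: 5.355 − 0.3 = 5.055 mg/L as Cl₂.
Cl₂ equivalent: 5.055 mg/L × 655,000 L = 3311 g.
Product at 11.9% available Cl: 3311 / 0.119 = 27,820 g.
Volume: 27,820 g ÷ 1.09 g/mL = 25,530 mL.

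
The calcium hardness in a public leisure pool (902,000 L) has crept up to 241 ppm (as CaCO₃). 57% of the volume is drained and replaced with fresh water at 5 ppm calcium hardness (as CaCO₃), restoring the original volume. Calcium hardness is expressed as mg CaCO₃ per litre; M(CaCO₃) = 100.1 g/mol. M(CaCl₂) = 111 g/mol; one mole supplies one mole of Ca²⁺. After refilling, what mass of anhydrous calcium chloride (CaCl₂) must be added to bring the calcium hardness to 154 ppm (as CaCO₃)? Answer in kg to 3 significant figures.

After draining 57% and refilling: 241 × 0.43 + 5 × 0.57 = 106.48 ppm.
Deficit to target: 154 − 106.48 = 47.52 mg/L.
As CaCO₃: 47.52 mg/L × 902,000 L = 42,860 g; ÷ 100.1 = 428.2 mol Ca²⁺.
Mass: 428.2 × 111 = 47,530 g.

47.5 kg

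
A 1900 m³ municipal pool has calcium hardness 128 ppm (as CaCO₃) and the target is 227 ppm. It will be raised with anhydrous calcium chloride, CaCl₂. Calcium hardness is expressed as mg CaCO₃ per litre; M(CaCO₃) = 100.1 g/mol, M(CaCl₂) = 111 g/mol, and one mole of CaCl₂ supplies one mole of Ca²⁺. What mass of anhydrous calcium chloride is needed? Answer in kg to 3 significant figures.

Volume: 1900 m³ = 1,900,000 L.
Hardness to add: (227 − 128) = 99 mg/L as CaCO₃ × 1,900,000 L = 188,100 g as CaCO₃.
Moles of Ca²⁺ (1 mol Ca²⁺ ≡ 1 mol CaCO₃): 188,100 / 100.1 g/mol = 1879 mol.
Mass of CaCl₂: 1879 × 111 = 208,600 g.

209 kg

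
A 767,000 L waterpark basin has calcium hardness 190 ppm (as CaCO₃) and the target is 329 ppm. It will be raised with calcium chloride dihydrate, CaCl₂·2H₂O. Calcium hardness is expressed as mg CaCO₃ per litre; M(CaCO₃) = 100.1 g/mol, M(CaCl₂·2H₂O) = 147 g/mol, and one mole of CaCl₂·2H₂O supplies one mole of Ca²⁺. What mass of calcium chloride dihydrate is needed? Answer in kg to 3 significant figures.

Hardness to add: (329 − 190) = 139 mg/L as CaCO₃ × 767,000 L = 106,600 g as CaCO₃.
Moles of Ca²⁺ (1 mol Ca²⁺ ≡ 1 mol CaCO₃): 106,600 / 100.1 g/mol = 1065 mol.
Mass of CaCl₂·2H₂O: 1065 × 147 = 156,600 g.

157 kg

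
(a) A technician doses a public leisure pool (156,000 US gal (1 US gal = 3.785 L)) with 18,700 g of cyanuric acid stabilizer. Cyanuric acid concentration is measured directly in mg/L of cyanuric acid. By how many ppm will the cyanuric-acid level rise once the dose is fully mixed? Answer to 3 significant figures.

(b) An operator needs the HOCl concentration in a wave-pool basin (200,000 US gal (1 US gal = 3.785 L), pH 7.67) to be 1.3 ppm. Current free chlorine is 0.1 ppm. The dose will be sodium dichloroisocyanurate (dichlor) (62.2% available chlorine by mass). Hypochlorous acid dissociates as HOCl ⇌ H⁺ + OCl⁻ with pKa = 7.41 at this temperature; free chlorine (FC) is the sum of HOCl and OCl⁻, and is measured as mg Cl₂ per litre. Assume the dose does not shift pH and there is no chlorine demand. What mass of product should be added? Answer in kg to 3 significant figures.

(a) Volume: 156,000 US gal × 3.785 L/gal = 590,460 L.
(a) Rise: 18,700 g / 590,460 L × 1000 = 31.67 mg/L.

(b) Volume: 200,000 US gal × 3.785 L/gal = 757,000 L.
(b) [OCl⁻]/[HOCl] = 10^(pH − pKa) = 10^(7.67 − 7.41) = 1.82; fraction as HOCl = 1/(1 + 1.82) = 0.3546.
(b) Free chlorine required for 1.3 ppm HOCl: 1.3 / 0.3546 = 3.666 ppm.
(b) FC to add: 3.666 − 0.1 = 3.566 mg/L as Cl₂.
(b) Cl₂ equivalent: 3.566 mg/L × 757,000 L = 2699 g.
(b) Product at 62.2% available Cl: 2699 / 0.622 = 4339 g.

(a) 31.7 ppm; (b) 4.34 kg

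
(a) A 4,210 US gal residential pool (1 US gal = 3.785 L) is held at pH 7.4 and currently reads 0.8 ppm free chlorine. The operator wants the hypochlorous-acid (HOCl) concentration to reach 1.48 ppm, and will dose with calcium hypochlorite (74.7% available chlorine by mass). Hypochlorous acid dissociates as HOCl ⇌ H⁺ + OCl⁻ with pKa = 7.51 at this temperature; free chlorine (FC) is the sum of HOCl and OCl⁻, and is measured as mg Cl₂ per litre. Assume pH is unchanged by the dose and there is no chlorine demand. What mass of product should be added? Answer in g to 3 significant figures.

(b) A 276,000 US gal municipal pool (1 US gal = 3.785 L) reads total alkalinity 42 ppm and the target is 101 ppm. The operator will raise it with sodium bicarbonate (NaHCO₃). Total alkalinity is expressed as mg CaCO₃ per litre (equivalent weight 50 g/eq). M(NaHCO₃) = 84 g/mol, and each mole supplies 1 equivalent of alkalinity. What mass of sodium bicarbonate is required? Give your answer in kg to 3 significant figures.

(a) 39.0 g; (b) 104 kg

(a) Volume: 4,210 US gal × 3.785 L/gal = 15,935 L.
(a) [OCl⁻]/[HOCl] = 10^(pH − pKa) = 10^(7.4 − 7.51) = 0.7762; fraction as HOCl = 1/(1 + 0.7762) = 0.563.
(a) Free chlorine required for 1.48 ppm HOCl: 1.48 / 0.563 = 2.629 ppm.
(a) FC to add: 2.629 − 0.8 = 1.829 mg/L as Cl₂.
(a) Cl₂ equivalent: 1.829 mg/L × 15,935 L = 29.14 g.
(a) Product at 74.7% available Cl: 29.14 / 0.747 = 39.01 g.

(b) Volume: 276,000 US gal × 3.785 L/gal = 1,044,660 L.
(b) Alkalinity to add: (101 − 42) = 59 mg/L as CaCO₃ × 1,044,660 L = 61,630 g as CaCO₃.
(b) Equivalents: 61,630 g ÷ 50 g/eq = 1233 eq.
(b) NaHCO₃ supplies 1 eq per mole → 1233 mol.
(b) Mass: 1233 mol × 84 g/mol = 103,500 g.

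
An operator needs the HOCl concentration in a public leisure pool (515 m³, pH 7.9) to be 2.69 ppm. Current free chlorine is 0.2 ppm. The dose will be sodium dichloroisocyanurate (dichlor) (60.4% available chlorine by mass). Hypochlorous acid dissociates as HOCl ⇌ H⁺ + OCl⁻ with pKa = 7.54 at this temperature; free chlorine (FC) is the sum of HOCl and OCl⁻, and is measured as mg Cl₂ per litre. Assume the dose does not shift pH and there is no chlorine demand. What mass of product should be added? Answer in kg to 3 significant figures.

Volume: 515 m³ = 515,000 L.
[OCl⁻]/[HOCl] = 10^(pH − pKa) = 10^(7.9 − 7.54) = 2.291; fraction as HOCl = 1/(1 + 2.291) = 0.3039.
Free chlorine required for 2.69 ppm HOCl: 2.69 / 0.3039 = 8.852 ppm.
FC to add: 8.852 − 0.2 = 8.652 mg/L as Cl₂.
Cl₂ equivalent: 8.652 mg/L × 515,000 L = 4456 g.
Product at 60.4% available Cl: 4456 / 0.604 = 7377 g.

7.38 kg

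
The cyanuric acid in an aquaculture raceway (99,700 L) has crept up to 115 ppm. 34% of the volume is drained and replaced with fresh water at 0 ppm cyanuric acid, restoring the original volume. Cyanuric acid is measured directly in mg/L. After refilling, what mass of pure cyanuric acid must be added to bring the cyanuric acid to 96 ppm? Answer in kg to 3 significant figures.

2.00 kg

After draining 34% and refilling: 115 × 0.66 + 0 × 0.34 = 75.9 ppm.
Deficit to target: 96 − 75.9 = 20.1 mg/L.
Mass: 20.1 mg/L × 99,700 L = 2004 g cyanuric acid.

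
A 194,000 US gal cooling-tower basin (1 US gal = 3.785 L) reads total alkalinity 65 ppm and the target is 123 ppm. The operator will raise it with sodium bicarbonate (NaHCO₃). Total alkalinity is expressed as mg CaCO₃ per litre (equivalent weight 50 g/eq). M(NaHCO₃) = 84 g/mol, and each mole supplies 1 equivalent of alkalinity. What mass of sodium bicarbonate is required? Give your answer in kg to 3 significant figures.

Volume: 194,000 US gal × 3.785 L/gal = 734,290 L.
Alkalinity to add: (123 − 65) = 58 mg/L as CaCO₃ × 734,290 L = 42,590 g as CaCO₃.
Equivalents: 42,590 g ÷ 50 g/eq = 851.8 eq.
NaHCO₃ supplies 1 eq per mole → 851.8 mol.
Mass: 851.8 mol × 84 g/mol = 71,550 g.

71.5 kg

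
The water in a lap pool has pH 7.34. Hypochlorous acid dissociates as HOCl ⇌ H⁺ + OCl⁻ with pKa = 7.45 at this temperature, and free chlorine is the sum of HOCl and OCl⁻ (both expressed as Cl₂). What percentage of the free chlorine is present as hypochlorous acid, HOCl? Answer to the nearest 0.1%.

56.3%

[OCl⁻]/[HOCl] = 10^(pH − pKa) = 10^(7.34 − 7.45) = 10^-0.11 = 0.7762.
Fraction as HOCl = 1 / (1 + 0.7762) = 0.563.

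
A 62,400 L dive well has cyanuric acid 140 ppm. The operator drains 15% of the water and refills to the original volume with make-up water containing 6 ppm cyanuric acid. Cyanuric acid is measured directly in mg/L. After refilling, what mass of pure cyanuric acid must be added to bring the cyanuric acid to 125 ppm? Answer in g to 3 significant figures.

After draining 15% and refilling: 140 × 0.85 + 6 × 0.15 = 119.9 ppm.
Deficit to target: 125 − 119.9 = 5.1 mg/L.
Mass: 5.1 mg/L × 62,400 L = 318.2 g cyanuric acid.

318 g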